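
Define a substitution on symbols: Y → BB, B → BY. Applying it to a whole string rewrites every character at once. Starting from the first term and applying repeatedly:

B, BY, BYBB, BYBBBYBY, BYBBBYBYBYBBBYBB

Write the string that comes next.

Rewriting the 16 symbols of BYBBBYBYBYBBBYBB one by one yields BY BB BY BY BY BB BY BB BY BB BY BY BY BB BY BY; concatenated:

BYBBBYBYBYBBBYBBBYBBBYBYBYBBBYBY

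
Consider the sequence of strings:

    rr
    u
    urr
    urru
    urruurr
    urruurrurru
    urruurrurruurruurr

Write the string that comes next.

From term 3 onward, concatenate the last term with the second-to-last: u·rr = urr, urr·u = urru, …
The next term joins urruurrurruurruurr and urruurrurru.

urruurrurruurruurrurruurrurru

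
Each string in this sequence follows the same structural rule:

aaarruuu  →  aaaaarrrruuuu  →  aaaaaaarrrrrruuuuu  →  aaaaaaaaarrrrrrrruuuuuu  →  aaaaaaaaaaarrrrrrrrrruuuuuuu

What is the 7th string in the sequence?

aaaaaaaaaaaaaaarrrrrrrrrrrrrruuuuuuuuu

Each string has the form a^{2n+1} r^{2n} u^{n+2} (n = 1, 2, …).
Setting n = 7 gives 15, 14, 9 characters in each block.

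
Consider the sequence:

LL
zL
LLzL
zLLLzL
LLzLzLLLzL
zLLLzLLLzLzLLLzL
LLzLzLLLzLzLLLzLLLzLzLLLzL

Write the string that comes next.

zLLLzLLLzLzLLLzLLLzLzLLLzLzLLLzLLLzLzLLLzL

From term 3 onward, concatenate the second-to-last term with the last: LL·zL = LLzL, zL·LLzL = zLLLzL, …
The next term joins zLLLzLLLzLzLLLzL and LLzLzLLLzLzLLLzLLLzLzLLLzL.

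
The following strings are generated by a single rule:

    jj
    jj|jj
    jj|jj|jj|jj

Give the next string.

jj|jj|jj|jj|jj|jj|jj|jj

Each string is two copies of the previous one joined by '|'.
One more doubling of jj|jj|jj|jj gives the answer.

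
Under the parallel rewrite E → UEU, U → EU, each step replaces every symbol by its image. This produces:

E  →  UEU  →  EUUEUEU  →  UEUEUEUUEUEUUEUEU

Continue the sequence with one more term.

Rewriting the 17 symbols of UEUEUEUUEUEUUEUEU one by one yields EU UEU EU UEU EU UEU EU EU UEU EU UEU EU EU UEU EU UEU EU; concatenated:

EUUEUEUUEUEUUEUEUEUUEUEUUEUEUEUUEUEUUEUEU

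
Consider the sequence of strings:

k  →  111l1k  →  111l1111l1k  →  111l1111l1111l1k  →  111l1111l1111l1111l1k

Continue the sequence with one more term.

The strings grow by a fixed prefix 111l1 each time.
Applying this once more to 111l1111l1111l1111l1k:

111l1111l1111l1111l1111l1k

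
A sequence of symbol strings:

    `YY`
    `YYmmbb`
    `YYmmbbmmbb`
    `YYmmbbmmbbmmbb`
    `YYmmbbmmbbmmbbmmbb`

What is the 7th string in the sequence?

YYmmbbmmbbmmbbmmbbmmbbmmbb

Each term is the previous one with mmbb appended.
From YYmmbbmmbbmmbbmmbb, 2 further steps: YYmmbbmmbbmmbbmmbb → YYmmbbmmbbmmbbmmbbmmbb → (answer).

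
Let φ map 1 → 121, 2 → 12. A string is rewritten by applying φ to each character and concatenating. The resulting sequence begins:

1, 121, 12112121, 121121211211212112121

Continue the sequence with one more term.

1211212112112121121211211212112112121121211211212112121

φ(121121211211212112121) expands symbol-by-symbol to 121 12 121 121 12 121 12 121 121 12 121 121 12 121 12 121 121 12 121 12 121; joining the 21 pieces gives the next term.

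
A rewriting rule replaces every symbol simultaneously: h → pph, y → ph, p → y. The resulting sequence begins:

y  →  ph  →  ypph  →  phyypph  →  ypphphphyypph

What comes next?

Rewriting the 13 symbols of ypphphphyypph one by one yields ph y y pph y pph y pph ph ph y y pph; concatenated:

phyypphypphypphphphyypph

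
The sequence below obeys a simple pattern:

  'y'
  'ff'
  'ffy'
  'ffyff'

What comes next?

From term 3 onward, concatenate the last term with the second-to-last: ff·y = ffy, ffy·ff = ffyff, …
The next term joins ffyff and ffy.

ffyffffy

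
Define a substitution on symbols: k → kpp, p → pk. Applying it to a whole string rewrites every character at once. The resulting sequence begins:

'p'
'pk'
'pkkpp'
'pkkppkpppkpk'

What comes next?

pkkppkpppkpkkpppkpkpkkpppkkpp

Rewriting each symbol of pkkppkpppkpk: p→pk, k→kpp, k→kpp, p→pk, p→pk, k→kpp, p→pk, p→pk, p→pk, k→kpp, p→pk, k→kpp, which concatenates to pk kpp kpp pk pk kpp pk pk pk kpp pk kpp.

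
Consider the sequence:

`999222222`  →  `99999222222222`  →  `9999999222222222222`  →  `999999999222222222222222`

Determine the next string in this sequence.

The n-th term is 2n-1 9's then 3n 2's, where the shown terms are n = 2, 3, 4, 5.
Setting n = 6 gives 11, 18 characters in each block.

99999999999222222222222222222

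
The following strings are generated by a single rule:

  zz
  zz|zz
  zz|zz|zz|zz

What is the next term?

Each string is two copies of the previous one joined by '|'.
Doubling zz|zz|zz|zz with '|' between the halves:

zz|zz|zz|zz|zz|zz|zz|zz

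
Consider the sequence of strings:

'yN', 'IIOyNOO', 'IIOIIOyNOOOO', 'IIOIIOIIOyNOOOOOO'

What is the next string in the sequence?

IIOIIOIIOIIOyNOOOOOOOO

Each term wraps the previous one in IIO on the left and OO on the right.
One more step from IIOIIOIIOyNOOOOOO gives the answer.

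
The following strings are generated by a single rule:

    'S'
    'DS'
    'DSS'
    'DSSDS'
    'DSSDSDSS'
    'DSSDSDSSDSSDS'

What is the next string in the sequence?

DSSDSDSSDSSDSDSSDSDSS

From term 3 onward, concatenate the last term with the second-to-last: DS·S = DSS, DSS·DS = DSSDS, …
The next term joins DSSDSDSSDSSDS and DSSDSDSS.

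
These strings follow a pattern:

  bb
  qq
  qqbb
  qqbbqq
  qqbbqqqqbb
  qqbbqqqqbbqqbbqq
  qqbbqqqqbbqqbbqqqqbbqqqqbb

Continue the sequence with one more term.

This is a Fibonacci-style word recurrence s(k) = s(k−1)·s(k−2): e.g. qq·bb = qqbb.
So term 8 is qqbbqqqqbbqqbbqqqqbbqqqqbb·qqbbqqqqbbqqbbqq.

qqbbqqqqbbqqbbqqqqbbqqqqbbqqbbqqqqbbqqbbqq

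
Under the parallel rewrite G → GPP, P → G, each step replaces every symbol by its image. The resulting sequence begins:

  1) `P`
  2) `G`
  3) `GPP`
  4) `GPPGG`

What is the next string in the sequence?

GPPGGGPPGPP

Apply φ to GPPGG symbol by symbol: G→GPP, P→G, P→G, G→GPP, G→GPP; joined: GPP G G GPP GPP.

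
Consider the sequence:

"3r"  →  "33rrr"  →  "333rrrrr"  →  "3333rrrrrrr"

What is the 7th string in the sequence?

Term n consists of n 3's, followed by 2n-1 r's (n = 1, 2, …).
At n = 7 the blocks have lengths 7, 13.

3333333rrrrrrrrrrrrr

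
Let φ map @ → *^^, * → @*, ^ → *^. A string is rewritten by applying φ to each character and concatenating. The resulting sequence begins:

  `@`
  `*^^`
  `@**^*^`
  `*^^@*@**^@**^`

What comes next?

@**^*^*^^@**^^@*@**^*^^@*@**^

Applying the rule to each of the 13 symbols of *^^@*@**^@**^ gives the pieces @* *^ *^ *^^ @* *^^ @* @* *^ *^^ @* @* *^, which concatenate to the answer.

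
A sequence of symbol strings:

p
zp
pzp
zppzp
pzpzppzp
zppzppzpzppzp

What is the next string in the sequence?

pzpzppzpzppzppzpzppzp

From term 3 onward, concatenate the second-to-last term with the last: p·zp = pzp, zp·pzp = zppzp, …
The next term joins pzpzppzp and zppzppzpzppzp.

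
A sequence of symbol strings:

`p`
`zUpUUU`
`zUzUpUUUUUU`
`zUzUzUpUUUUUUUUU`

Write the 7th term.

s(k+1) = zU·s(k)·UUU, so each term gains zU as a prefix and UUU as a suffix.
From zUzUzUpUUUUUUUUU, 3 further steps: zUzUzUpUUUUUUUUU → zUzUzUzUpUUUUUUUUUUUU → zUzUzUzUzUpUUUUUUUUUUUUUUU → (answer).

zUzUzUzUzUzUpUUUUUUUUUUUUUUUUUU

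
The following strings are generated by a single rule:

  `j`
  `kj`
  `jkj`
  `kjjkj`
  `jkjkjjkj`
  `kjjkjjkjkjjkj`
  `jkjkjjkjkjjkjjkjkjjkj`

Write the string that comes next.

This is a Fibonacci-style word recurrence s(k) = s(k−2)·s(k−1): e.g. j·kj = jkj.
So term 8 is kjjkjjkjkjjkj·jkjkjjkjkjjkjjkjkjjkj.

kjjkjjkjkjjkjjkjkjjkjkjjkjjkjkjjkj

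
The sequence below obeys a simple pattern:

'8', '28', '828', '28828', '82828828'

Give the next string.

2882882828828

From term 3 onward, concatenate the second-to-last term with the last: 8·28 = 828, 28·828 = 28828, …
The next term joins 28828 and 82828828.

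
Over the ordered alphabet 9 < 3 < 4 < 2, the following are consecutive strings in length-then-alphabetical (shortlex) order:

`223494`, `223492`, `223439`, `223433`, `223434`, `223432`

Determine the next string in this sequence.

The successor of 223432 increments the rightmost position that isn't already 2 and resets every position after it to 9.

223449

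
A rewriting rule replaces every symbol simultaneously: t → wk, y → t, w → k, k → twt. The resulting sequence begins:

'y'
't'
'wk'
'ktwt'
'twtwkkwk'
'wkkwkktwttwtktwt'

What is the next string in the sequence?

Rewriting the 16 symbols of wkkwkktwttwtktwt one by one yields k twt twt k twt twt wk k wk wk k wk twt wk k wk; concatenated:

ktwttwtktwttwtwkkwkwkkwktwtwkkwk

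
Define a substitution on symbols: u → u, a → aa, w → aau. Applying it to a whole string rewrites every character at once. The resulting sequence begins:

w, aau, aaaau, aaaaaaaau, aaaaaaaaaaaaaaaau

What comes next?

aaaaaaaaaaaaaaaaaaaaaaaaaaaaaaaau

Replace each of the 17 characters of aaaaaaaaaaaaaaaau in place — aa aa aa aa aa aa aa aa aa aa aa aa aa aa aa aa u — and concatenate.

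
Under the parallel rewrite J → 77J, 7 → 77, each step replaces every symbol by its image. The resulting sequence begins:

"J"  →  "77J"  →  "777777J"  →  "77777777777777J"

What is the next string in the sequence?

Applying the rule to each of the 15 symbols of 77777777777777J gives the pieces 77 77 77 77 77 77 77 77 77 77 77 77 77 77 77J, which concatenate to the answer.

777777777777777777777777777777J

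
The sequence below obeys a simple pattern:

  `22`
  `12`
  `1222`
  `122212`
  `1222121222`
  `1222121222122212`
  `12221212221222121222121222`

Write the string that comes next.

122212122212221212221212221222121222122212

Each term (from the third on) is the previous term followed by the one before it: term 3 = 12·22 = 1222.
Continuing: 12221212221222121222121222 · 1222121222122212 gives term 8.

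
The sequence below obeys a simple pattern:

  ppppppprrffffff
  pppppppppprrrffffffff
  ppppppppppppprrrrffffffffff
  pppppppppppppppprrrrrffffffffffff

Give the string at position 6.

Each string has the form p^{3n+1} r^{n} f^{2n+2}, where the shown terms are n = 2, 3, 4, 5.
For term 6, n = 7, so the run lengths are 22, 7, 16.

pppppppppppppppppppppprrrrrrrffffffffffffffff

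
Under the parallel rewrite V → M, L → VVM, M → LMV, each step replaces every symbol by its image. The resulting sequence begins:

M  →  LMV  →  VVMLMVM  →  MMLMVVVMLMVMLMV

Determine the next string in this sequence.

LMVLMVVVMLMVMMMLMVVVMLMVMLMVVVMLMVM

Applying the rule to each of the 15 symbols of MMLMVVVMLMVMLMV gives the pieces LMV LMV VVM LMV M M M LMV VVM LMV M LMV VVM LMV M, which concatenate to the answer.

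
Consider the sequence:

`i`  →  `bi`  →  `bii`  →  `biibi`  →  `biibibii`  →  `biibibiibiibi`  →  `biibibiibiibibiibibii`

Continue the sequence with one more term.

biibibiibiibibiibibiibiibibiibiibi

From term 3 onward, concatenate the last term with the second-to-last: bi·i = bii, bii·bi = biibi, …
So term 8 is biibibiibiibibiibibii·biibibiibiibi.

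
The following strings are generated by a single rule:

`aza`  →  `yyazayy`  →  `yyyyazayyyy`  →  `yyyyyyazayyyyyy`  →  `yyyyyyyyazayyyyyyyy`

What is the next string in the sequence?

yyyyyyyyyyazayyyyyyyyyy

s(k+1) = yy·s(k)·yy, so each term gains yy as a prefix and yy as a suffix.
So the next term is yy·yyyyyyyyazayyyyyyyy·yy.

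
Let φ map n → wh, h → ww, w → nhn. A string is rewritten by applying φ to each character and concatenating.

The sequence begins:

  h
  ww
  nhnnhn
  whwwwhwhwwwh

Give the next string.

Rewriting each symbol of whwwwhwhwwwh: w→nhn, h→ww, w→nhn, w→nhn, w→nhn, h→ww, w→nhn, h→ww, w→nhn, w→nhn, w→nhn, h→ww, which concatenates to nhn ww nhn nhn nhn ww nhn ww nhn nhn nhn ww.

nhnwwnhnnhnnhnwwnhnwwnhnnhnnhnww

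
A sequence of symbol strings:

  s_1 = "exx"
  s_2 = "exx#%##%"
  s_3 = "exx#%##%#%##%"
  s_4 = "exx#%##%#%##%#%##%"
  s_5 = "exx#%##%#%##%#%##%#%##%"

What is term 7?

Each term is the previous one with #%##% appended.
From exx#%##%#%##%#%##%#%##%, 2 further steps: exx#%##%#%##%#%##%#%##% → exx#%##%#%##%#%##%#%##%#%##% → (answer).

exx#%##%#%##%#%##%#%##%#%##%#%##%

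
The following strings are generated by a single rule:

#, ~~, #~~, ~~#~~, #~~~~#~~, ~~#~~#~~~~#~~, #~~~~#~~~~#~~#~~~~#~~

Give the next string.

This is a Fibonacci-style word recurrence s(k) = s(k−2)·s(k−1): e.g. #·~~ = #~~.
Continuing: ~~#~~#~~~~#~~ · #~~~~#~~~~#~~#~~~~#~~ gives term 8.

~~#~~#~~~~#~~#~~~~#~~~~#~~#~~~~#~~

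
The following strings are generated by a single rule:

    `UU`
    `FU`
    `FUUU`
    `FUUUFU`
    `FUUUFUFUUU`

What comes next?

Each term (from the third on) is the previous term followed by the one before it: term 3 = FU·UU = FUUU.
The next term joins FUUUFUFUUU and FUUUFU.

FUUUFUFUUUFUUUFU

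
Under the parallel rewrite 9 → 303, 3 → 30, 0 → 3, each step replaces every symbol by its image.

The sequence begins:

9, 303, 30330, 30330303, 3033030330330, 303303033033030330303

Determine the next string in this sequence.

φ(303303033033030330303) expands symbol-by-symbol to 30 3 30 30 3 30 3 30 30 3 30 30 3 30 3 30 30 3 30 3 30; joining the 21 pieces gives the next term.

3033030330330303303033033030330330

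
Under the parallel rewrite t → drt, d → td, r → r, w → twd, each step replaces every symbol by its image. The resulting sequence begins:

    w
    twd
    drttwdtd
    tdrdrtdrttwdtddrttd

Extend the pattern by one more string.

Rewriting the 19 symbols of tdrdrtdrttwdtddrttd one by one yields drt td r td r drt td r drt drt twd td drt td td r drt drt td; concatenated:

drttdrtdrdrttdrdrtdrttwdtddrttdtdrdrtdrttd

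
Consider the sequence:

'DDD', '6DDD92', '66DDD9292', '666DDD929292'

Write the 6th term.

66666DDD9292929292

Every step adds 6 to the front and 92 to the end of the previous string.
From 666DDD929292, 2 further steps: 666DDD929292 → 6666DDD92929292 → (answer).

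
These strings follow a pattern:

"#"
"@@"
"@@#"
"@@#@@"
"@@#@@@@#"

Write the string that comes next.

This is a Fibonacci-style word recurrence s(k) = s(k−1)·s(k−2): e.g. @@·# = @@#.
Continuing: @@#@@@@# · @@#@@ gives term 6.

@@#@@@@#@@#@@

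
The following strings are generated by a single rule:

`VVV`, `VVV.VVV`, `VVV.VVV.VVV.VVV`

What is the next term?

s(k+1) = s(k)·.·s(k) — each term doubles the last with '.' between the halves.
So the next term is two copies of VVV.VVV.VVV.VVV with '.' between the halves.

VVV.VVV.VVV.VVV.VVV.VVV.VVV.VVV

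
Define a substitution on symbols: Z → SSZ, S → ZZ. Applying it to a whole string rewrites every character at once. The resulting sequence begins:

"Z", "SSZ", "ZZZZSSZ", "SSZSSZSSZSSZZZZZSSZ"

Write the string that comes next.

ZZZZSSZZZZZSSZZZZZSSZZZZZSSZSSZSSZSSZSSZZZZZSSZ

φ(SSZSSZSSZSSZZZZZSSZ) expands symbol-by-symbol to ZZ ZZ SSZ ZZ ZZ SSZ ZZ ZZ SSZ ZZ ZZ SSZ SSZ SSZ SSZ SSZ ZZ ZZ SSZ; joining the 19 pieces gives the next term.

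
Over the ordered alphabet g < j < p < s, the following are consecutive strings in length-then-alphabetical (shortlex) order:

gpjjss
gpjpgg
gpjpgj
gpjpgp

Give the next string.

The successor of gpjpgp increments the rightmost position that isn't already s and resets every position after it to g.

gpjpgs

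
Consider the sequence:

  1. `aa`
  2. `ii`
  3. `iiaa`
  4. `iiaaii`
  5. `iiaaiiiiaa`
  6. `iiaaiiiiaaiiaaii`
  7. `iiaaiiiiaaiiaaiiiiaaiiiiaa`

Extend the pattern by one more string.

iiaaiiiiaaiiaaiiiiaaiiiiaaiiaaiiiiaaiiaaii

This is a Fibonacci-style word recurrence s(k) = s(k−1)·s(k−2): e.g. ii·aa = iiaa.
The next term joins iiaaiiiiaaiiaaiiiiaaiiiiaa and iiaaiiiiaaiiaaii.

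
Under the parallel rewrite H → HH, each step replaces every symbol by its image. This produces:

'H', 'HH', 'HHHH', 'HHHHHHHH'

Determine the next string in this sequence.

HHHHHHHHHHHHHHHH

Rewriting each symbol of HHHHHHHH: H→HH, H→HH, H→HH, H→HH, H→HH, H→HH, H→HH, H→HH, which concatenates to HH HH HH HH HH HH HH HH.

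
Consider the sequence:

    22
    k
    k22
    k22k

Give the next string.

k22kk22

This is a Fibonacci-style word recurrence s(k) = s(k−1)·s(k−2): e.g. k·22 = k22.
The next term joins k22k and k22.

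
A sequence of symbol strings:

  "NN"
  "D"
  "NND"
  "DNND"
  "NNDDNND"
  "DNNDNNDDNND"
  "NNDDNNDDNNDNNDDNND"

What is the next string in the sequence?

DNNDNNDDNNDNNDDNNDDNNDNNDDNND

Each term (from the third on) is the two preceding terms concatenated in order: term 3 = NN·D = NND.
Continuing: DNNDNNDDNND · NNDDNNDDNNDNNDDNND gives term 8.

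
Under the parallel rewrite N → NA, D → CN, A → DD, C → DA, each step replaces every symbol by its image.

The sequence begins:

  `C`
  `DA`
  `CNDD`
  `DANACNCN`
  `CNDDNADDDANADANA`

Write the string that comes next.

Replace each of the 16 characters of CNDDNADDDANADANA in place — DA NA CN CN NA DD CN CN CN DD NA DD CN DD NA DD — and concatenate.

DANACNCNNADDCNCNCNDDNADDCNDDNADD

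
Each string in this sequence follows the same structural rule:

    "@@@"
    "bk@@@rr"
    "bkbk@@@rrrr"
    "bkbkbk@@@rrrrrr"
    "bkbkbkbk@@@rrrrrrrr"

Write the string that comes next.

Every step adds bk to the front and rr to the end of the previous string.
Applying this once more to bkbkbkbk@@@rrrrrrrr:

bkbkbkbkbk@@@rrrrrrrrrr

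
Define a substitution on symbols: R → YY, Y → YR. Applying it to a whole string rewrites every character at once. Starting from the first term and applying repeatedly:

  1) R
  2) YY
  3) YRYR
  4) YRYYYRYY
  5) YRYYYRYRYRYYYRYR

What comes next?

Replace each of the 16 characters of YRYYYRYRYRYYYRYR in place — YR YY YR YR YR YY YR YY YR YY YR YR YR YY YR YY — and concatenate.

YRYYYRYRYRYYYRYYYRYYYRYRYRYYYRYY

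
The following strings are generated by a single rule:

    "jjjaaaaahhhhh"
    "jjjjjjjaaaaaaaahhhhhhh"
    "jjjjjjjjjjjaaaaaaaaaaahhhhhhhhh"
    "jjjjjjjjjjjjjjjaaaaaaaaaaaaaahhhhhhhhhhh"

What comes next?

jjjjjjjjjjjjjjjjjjjaaaaaaaaaaaaaaaaahhhhhhhhhhhhh

The n-th term is 4n-1 j's then 3n+2 a's then 2n+3 h's (n = 1, 2, …).
Setting n = 5 gives 19, 17, 13 characters in each block.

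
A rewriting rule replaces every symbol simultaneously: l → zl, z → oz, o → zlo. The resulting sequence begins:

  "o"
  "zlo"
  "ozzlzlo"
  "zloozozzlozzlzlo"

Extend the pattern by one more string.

ozzlzlozloozzloozozzlzloozozzlozzlzlo

φ(zloozozzlozzlzlo) expands symbol-by-symbol to oz zl zlo zlo oz zlo oz oz zl zlo oz oz zl oz zl zlo; joining the 16 pieces gives the next term.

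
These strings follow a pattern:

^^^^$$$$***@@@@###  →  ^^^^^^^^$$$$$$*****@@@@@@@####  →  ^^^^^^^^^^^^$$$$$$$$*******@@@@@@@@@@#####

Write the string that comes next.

Each string has the form ^^{4n} $^{2n+2} *^{2n+1} @^{3n+1} #^{n+2} (n = 1, 2, …).
For the next term, n = 4, so the run lengths are 16, 10, 9, 13, 6.

^^^^^^^^^^^^^^^^$$$$$$$$$$*********@@@@@@@@@@@@@######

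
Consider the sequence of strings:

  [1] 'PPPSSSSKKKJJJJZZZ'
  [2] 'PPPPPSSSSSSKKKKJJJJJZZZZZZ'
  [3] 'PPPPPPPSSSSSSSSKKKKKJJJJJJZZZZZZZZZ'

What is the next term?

The n-th term is 2n+1 P's then 2n+2 S's then n+2 K's then n+3 J's then 3n Z's (n = 1, 2, …).
At n = 4 the blocks have lengths 9, 10, 6, 7, 12.

PPPPPPPPPSSSSSSSSSSKKKKKKJJJJJJJZZZZZZZZZZZZ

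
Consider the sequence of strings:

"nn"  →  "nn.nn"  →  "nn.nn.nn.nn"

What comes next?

Each string is two copies of the previous one joined by '.'.
One more doubling of nn.nn.nn.nn gives the answer.

nn.nn.nn.nn.nn.nn.nn.nn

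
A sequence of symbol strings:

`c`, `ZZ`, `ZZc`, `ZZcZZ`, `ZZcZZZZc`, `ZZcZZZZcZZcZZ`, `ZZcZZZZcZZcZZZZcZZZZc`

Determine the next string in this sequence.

ZZcZZZZcZZcZZZZcZZZZcZZcZZZZcZZcZZ

Each term (from the third on) is the previous term followed by the one before it: term 3 = ZZ·c = ZZc.
So term 8 is ZZcZZZZcZZcZZZZcZZZZc·ZZcZZZZcZZcZZ.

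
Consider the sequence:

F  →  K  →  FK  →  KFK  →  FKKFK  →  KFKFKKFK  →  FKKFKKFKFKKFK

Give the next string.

KFKFKKFKFKKFKKFKFKKFK

From term 3 onward, concatenate the second-to-last term with the last: F·K = FK, K·FK = KFK, …
So term 8 is KFKFKKFK·FKKFKKFKFKKFK.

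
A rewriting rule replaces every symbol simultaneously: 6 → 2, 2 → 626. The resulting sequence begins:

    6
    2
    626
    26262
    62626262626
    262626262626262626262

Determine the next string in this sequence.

6262626262626262626262626262626262626262626

Applying the rule to each of the 21 symbols of 262626262626262626262 gives the pieces 626 2 626 2 626 2 626 2 626 2 626 2 626 2 626 2 626 2 626 2 626, which concatenate to the answer.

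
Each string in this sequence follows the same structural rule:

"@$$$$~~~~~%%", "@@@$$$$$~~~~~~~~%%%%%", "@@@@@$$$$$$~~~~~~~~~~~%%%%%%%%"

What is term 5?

@@@@@@@@@$$$$$$$$~~~~~~~~~~~~~~~~~%%%%%%%%%%%%%%

Reading off run lengths: @ runs 1, 3, 5; $ runs 4, 5, 6; ~ runs 5, 8, 11; % runs 2, 5, 8 — each is linear in n (n = 1, 2, …).
Setting n = 5 gives 9, 8, 17, 14 characters in each block.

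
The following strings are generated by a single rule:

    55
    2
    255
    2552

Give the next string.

Each term (from the third on) is the previous term followed by the one before it: term 3 = 2·55 = 255.
The next term joins 2552 and 255.

2552255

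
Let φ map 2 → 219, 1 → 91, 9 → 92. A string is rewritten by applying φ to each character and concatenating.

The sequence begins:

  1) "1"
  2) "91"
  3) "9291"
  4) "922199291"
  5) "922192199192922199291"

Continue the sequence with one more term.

9221921991922199192929192219922192199192922199291

φ(922192199192922199291) expands symbol-by-symbol to 92 219 219 91 92 219 91 92 92 91 92 219 92 219 219 91 92 92 219 92 91; joining the 21 pieces gives the next term.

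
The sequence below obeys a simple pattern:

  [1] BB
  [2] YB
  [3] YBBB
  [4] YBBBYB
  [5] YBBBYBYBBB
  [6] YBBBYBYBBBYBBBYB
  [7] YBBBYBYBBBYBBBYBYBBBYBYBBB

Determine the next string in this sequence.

This is a Fibonacci-style word recurrence s(k) = s(k−1)·s(k−2): e.g. YB·BB = YBBB.
The next term joins YBBBYBYBBBYBBBYBYBBBYBYBBB and YBBBYBYBBBYBBBYB.

YBBBYBYBBBYBBBYBYBBBYBYBBBYBBBYBYBBBYBBBYB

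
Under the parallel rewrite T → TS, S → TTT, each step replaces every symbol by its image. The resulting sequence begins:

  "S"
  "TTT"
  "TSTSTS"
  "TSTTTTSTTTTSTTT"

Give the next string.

Replace each of the 15 characters of TSTTTTSTTTTSTTT in place — TS TTT TS TS TS TS TTT TS TS TS TS TTT TS TS TS — and concatenate.

TSTTTTSTSTSTSTTTTSTSTSTSTTTTSTSTS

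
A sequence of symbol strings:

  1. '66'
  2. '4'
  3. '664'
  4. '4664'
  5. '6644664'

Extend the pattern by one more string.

Each term (from the third on) is the two preceding terms concatenated in order: term 3 = 66·4 = 664.
Continuing: 4664 · 6644664 gives term 6.

46646644664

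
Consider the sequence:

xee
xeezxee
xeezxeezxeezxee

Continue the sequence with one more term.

s(k+1) = s(k)·z·s(k) — each term doubles the last with 'z' between the halves.
One more doubling of xeezxeezxeezxee gives the answer.

xeezxeezxeezxeezxeezxeezxeezxee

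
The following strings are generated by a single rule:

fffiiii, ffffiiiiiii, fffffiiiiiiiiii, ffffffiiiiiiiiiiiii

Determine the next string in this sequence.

Each string has the form f^{n+2} i^{3n+1} (n = 1, 2, …).
For the next term, n = 5, so the run lengths are 7, 16.

fffffffiiiiiiiiiiiiiiii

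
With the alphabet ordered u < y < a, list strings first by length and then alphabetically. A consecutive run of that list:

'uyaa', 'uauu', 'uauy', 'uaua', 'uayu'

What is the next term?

uayy

Treat uayu as a base-3 numeral over the given alphabet and add one, carrying through any trailing a's.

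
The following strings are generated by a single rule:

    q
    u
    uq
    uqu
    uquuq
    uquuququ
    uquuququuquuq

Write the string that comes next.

uquuququuquuququuququ

From term 3 onward, concatenate the last term with the second-to-last: u·q = uq, uq·u = uqu, …
So term 8 is uquuququuquuq·uquuququ.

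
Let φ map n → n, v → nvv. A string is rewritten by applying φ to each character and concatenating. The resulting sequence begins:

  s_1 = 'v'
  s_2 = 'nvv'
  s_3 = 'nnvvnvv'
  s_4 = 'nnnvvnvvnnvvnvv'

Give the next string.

Rewriting the 15 symbols of nnnvvnvvnnvvnvv one by one yields n n n nvv nvv n nvv nvv n n nvv nvv n nvv nvv; concatenated:

nnnnvvnvvnnvvnvvnnnvvnvvnnvvnvv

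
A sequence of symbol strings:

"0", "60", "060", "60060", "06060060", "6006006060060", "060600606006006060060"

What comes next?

From term 3 onward, concatenate the second-to-last term with the last: 0·60 = 060, 60·060 = 60060, …
So term 8 is 6006006060060·060600606006006060060.

6006006060060060600606006006060060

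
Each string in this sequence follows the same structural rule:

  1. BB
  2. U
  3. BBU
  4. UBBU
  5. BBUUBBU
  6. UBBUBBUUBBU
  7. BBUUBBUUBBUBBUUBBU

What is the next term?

From term 3 onward, concatenate the second-to-last term with the last: BB·U = BBU, U·BBU = UBBU, …
The next term joins UBBUBBUUBBU and BBUUBBUUBBUBBUUBBU.

UBBUBBUUBBUBBUUBBUUBBUBBUUBBU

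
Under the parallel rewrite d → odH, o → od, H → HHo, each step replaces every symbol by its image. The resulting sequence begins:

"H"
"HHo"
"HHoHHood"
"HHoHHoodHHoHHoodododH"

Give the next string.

φ(HHoHHoodHHoHHoodododH) expands symbol-by-symbol to HHo HHo od HHo HHo od od odH HHo HHo od HHo HHo od od odH od odH od odH HHo; joining the 21 pieces gives the next term.

HHoHHoodHHoHHoodododHHHoHHoodHHoHHoodododHododHododHHHo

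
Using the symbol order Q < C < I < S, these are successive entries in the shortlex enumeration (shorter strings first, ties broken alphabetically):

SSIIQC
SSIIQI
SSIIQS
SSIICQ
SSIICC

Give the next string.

The successor of SSIICC increments the rightmost position that isn't already S and resets every position after it to Q.

SSIICI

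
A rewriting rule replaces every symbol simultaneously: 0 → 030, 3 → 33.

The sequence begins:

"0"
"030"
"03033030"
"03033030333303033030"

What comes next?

Rewriting the 20 symbols of 03033030333303033030 one by one yields 030 33 030 33 33 030 33 030 33 33 33 33 030 33 030 33 33 030 33 030; concatenated:

030330303333030330303333333303033030333303033030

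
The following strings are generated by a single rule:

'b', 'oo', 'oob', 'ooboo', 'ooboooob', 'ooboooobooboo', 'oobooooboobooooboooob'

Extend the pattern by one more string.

oobooooboobooooboooobooboooobooboo

From term 3 onward, concatenate the last term with the second-to-last: oo·b = oob, oob·oo = ooboo, …
The next term joins oobooooboobooooboooob and ooboooobooboo.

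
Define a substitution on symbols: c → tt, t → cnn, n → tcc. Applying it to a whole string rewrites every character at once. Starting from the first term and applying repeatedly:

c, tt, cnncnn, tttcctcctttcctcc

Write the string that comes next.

Rewriting the 16 symbols of tttcctcctttcctcc one by one yields cnn cnn cnn tt tt cnn tt tt cnn cnn cnn tt tt cnn tt tt; concatenated:

cnncnncnnttttcnnttttcnncnncnnttttcnntttt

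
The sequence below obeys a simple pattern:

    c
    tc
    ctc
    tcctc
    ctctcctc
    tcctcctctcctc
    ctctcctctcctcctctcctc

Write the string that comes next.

tcctcctctcctcctctcctctcctcctctcctc

Each term (from the third on) is the two preceding terms concatenated in order: term 3 = c·tc = ctc.
So term 8 is tcctcctctcctc·ctctcctctcctcctctcctc.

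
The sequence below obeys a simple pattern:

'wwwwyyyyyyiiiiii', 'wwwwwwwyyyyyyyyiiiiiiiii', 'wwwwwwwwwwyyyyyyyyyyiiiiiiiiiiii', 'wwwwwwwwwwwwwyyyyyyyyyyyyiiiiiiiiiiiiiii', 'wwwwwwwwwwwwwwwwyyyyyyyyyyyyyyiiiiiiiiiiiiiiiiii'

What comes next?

Each string has the form w^{3n-2} y^{2n+2} i^{3n}, where the shown terms are n = 2, 3, 4, 5, 6.
At n = 7 the blocks have lengths 19, 16, 21.

wwwwwwwwwwwwwwwwwwwyyyyyyyyyyyyyyyyiiiiiiiiiiiiiiiiiiiii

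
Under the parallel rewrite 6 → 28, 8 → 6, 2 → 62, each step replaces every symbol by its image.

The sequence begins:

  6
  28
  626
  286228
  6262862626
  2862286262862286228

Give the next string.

Rewriting the 19 symbols of 2862286262862286228 one by one yields 62 6 28 62 62 6 28 62 28 62 6 28 62 62 6 28 62 62 6; concatenated:

626286262628622862628626262862626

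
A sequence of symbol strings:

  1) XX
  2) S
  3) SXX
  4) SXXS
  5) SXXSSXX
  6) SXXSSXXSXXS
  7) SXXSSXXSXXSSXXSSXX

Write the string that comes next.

SXXSSXXSXXSSXXSSXXSXXSSXXSXXS

This is a Fibonacci-style word recurrence s(k) = s(k−1)·s(k−2): e.g. S·XX = SXX.
So term 8 is SXXSSXXSXXSSXXSSXX·SXXSSXXSXXS.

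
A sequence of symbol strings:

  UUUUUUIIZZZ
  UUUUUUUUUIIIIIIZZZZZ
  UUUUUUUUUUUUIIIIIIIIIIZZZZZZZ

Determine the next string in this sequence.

UUUUUUUUUUUUUUUIIIIIIIIIIIIIIZZZZZZZZZ

Term n consists of 3n+3 U's, followed by 4n-2 I's, followed by 2n+1 Z's (n = 1, 2, …).
Setting n = 4 gives 15, 14, 9 characters in each block.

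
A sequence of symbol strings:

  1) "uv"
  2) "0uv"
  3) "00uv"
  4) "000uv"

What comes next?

Each term is the previous one with 0 prepended.
So the next term is 0·000uv.

0000uv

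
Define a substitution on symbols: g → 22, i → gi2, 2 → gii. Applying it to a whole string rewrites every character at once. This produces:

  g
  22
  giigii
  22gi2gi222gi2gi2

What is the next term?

Replace each of the 16 characters of 22gi2gi222gi2gi2 in place — gii gii 22 gi2 gii 22 gi2 gii gii gii 22 gi2 gii 22 gi2 gii — and concatenate.

giigii22gi2gii22gi2giigiigii22gi2gii22gi2gii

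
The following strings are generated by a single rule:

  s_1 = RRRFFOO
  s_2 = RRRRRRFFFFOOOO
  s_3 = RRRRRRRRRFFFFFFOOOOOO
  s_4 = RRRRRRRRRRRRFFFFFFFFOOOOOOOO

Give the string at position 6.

RRRRRRRRRRRRRRRRRRFFFFFFFFFFFFOOOOOOOOOOOO

Each string has the form R^{3n} F^{2n} O^{2n} (n = 1, 2, …).
Setting n = 6 gives 18, 12, 12 characters in each block.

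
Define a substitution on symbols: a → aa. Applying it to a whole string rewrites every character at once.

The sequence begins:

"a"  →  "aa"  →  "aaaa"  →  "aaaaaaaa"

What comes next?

Rewriting each symbol of aaaaaaaa: a→aa, a→aa, a→aa, a→aa, a→aa, a→aa, a→aa, a→aa, which concatenates to aa aa aa aa aa aa aa aa.

aaaaaaaaaaaaaaaa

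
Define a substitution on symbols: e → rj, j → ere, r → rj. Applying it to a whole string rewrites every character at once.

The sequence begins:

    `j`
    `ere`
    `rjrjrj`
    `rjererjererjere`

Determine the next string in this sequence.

φ(rjererjererjere) expands symbol-by-symbol to rj ere rj rj rj rj ere rj rj rj rj ere rj rj rj; joining the 15 pieces gives the next term.

rjererjrjrjrjererjrjrjrjererjrjrj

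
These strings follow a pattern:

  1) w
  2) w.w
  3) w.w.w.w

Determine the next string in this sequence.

s(k+1) = s(k)·.·s(k) — each term doubles the last with '.' between the halves.
Doubling w.w.w.w with '.' between the halves:

w.w.w.w.w.w.w.w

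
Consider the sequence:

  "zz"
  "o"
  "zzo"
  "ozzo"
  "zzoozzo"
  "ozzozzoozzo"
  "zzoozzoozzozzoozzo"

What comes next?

ozzozzoozzozzoozzoozzozzoozzo

From term 3 onward, concatenate the second-to-last term with the last: zz·o = zzo, o·zzo = ozzo, …
The next term joins ozzozzoozzo and zzoozzoozzozzoozzo.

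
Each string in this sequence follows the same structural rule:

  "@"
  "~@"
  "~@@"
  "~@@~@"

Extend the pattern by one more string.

This is a Fibonacci-style word recurrence s(k) = s(k−1)·s(k−2): e.g. ~@·@ = ~@@.
So term 5 is ~@@~@·~@@.

~@@~@~@@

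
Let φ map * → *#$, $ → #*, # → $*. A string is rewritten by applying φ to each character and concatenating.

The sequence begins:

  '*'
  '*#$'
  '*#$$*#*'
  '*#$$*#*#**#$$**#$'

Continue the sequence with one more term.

*#$$*#*#**#$$**#$$**#$*#$$*#*#**#$*#$$*#*

φ(*#$$*#*#**#$$**#$) expands symbol-by-symbol to *#$ $* #* #* *#$ $* *#$ $* *#$ *#$ $* #* #* *#$ *#$ $* #*; joining the 17 pieces gives the next term.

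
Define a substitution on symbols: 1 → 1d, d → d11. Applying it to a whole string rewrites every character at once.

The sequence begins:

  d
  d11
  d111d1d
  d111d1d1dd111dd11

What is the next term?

φ(d111d1d1dd111dd11) expands symbol-by-symbol to d11 1d 1d 1d d11 1d d11 1d d11 d11 1d 1d 1d d11 d11 1d 1d; joining the 17 pieces gives the next term.

d111d1d1dd111dd111dd11d111d1d1dd11d111d1d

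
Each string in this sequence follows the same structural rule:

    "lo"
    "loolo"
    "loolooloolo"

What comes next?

Every step duplicates the string with 'o' between the halves.
One more doubling of loolooloolo gives the answer.

loolooloolooloolooloolo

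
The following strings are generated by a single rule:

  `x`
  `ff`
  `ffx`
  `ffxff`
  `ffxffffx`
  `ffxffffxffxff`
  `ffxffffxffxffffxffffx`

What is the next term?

ffxffffxffxffffxffffxffxffffxffxff

Each term (from the third on) is the previous term followed by the one before it: term 3 = ff·x = ffx.
So term 8 is ffxffffxffxffffxffffx·ffxffffxffxff.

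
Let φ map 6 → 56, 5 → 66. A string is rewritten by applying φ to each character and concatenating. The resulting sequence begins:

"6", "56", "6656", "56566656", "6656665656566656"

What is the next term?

Replace each of the 16 characters of 6656665656566656 in place — 56 56 66 56 56 56 66 56 66 56 66 56 56 56 66 56 — and concatenate.

56566656565666566656665656566656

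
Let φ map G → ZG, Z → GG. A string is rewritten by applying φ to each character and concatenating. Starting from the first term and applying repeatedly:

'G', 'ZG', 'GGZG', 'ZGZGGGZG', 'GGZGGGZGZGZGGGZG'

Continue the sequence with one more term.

Applying the rule to each of the 16 symbols of GGZGGGZGZGZGGGZG gives the pieces ZG ZG GG ZG ZG ZG GG ZG GG ZG GG ZG ZG ZG GG ZG, which concatenate to the answer.

ZGZGGGZGZGZGGGZGGGZGGGZGZGZGGGZG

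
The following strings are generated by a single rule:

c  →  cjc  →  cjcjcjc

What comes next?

Every step duplicates the string with 'j' between the halves.
So the next term is two copies of cjcjcjc with 'j' between the halves.

cjcjcjcjcjcjcjc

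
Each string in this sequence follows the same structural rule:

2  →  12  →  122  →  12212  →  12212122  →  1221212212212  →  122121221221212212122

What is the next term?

Each term (from the third on) is the previous term followed by the one before it: term 3 = 12·2 = 122.
Continuing: 122121221221212212122 · 1221212212212 gives term 8.

1221212212212122121221221212212212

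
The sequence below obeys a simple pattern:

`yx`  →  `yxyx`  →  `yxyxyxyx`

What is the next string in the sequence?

Each string is two copies of the previous one concatenated.
So the next term is two copies of yxyxyxyx.

yxyxyxyxyxyxyxyx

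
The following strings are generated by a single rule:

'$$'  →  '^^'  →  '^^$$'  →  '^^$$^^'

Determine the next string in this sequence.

This is a Fibonacci-style word recurrence s(k) = s(k−1)·s(k−2): e.g. ^^·$$ = ^^$$.
Continuing: ^^$$^^ · ^^$$ gives term 5.

^^$$^^^^$$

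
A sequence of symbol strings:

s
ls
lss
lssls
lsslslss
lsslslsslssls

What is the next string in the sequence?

Each term (from the third on) is the previous term followed by the one before it: term 3 = ls·s = lss.
So term 7 is lsslslsslssls·lsslslss.

lsslslsslsslslsslslss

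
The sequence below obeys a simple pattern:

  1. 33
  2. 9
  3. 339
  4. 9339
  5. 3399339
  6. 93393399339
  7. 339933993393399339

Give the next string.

93393399339339933993393399339

From term 3 onward, concatenate the second-to-last term with the last: 33·9 = 339, 9·339 = 9339, …
The next term joins 93393399339 and 339933993393399339.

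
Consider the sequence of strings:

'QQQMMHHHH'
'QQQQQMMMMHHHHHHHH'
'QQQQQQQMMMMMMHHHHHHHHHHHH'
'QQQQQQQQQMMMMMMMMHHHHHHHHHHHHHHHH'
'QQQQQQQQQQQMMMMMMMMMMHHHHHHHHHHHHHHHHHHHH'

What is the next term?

QQQQQQQQQQQQQMMMMMMMMMMMMHHHHHHHHHHHHHHHHHHHHHHHH

Term n consists of 2n+1 Q's, followed by 2n M's, followed by 4n H's (n = 1, 2, …).
For the next term, n = 6, so the run lengths are 13, 12, 24.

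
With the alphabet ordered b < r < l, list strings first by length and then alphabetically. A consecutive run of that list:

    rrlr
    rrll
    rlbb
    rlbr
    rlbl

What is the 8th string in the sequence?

Continuing the enumeration 3 steps past rlbl: rlbl → rlrb → rlrr → (answer).

rlrl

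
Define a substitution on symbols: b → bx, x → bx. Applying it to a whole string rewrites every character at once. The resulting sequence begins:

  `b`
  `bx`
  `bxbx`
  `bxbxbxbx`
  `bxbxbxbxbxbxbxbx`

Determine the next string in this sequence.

Replace each of the 16 characters of bxbxbxbxbxbxbxbx in place — bx bx bx bx bx bx bx bx bx bx bx bx bx bx bx bx — and concatenate.

bxbxbxbxbxbxbxbxbxbxbxbxbxbxbxbx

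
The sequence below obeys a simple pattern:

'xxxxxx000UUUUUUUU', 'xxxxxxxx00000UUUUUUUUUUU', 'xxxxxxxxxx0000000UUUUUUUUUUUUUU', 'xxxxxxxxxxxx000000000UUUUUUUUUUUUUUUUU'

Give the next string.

Reading off run lengths: x runs 6, 8, 10, 12; 0 runs 3, 5, 7, 9; U runs 8, 11, 14, 17 — each is linear in n, where the shown terms are n = 2, 3, 4, 5.
At n = 6 the blocks have lengths 14, 11, 20.

xxxxxxxxxxxxxx00000000000UUUUUUUUUUUUUUUUUUUU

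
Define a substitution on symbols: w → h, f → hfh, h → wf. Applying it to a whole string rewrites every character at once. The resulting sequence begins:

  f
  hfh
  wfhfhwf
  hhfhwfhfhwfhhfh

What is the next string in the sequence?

wfwfhfhwfhhfhwfhfhwfhhfhwfwfhfhwf

φ(hhfhwfhfhwfhhfh) expands symbol-by-symbol to wf wf hfh wf h hfh wf hfh wf h hfh wf wf hfh wf; joining the 15 pieces gives the next term.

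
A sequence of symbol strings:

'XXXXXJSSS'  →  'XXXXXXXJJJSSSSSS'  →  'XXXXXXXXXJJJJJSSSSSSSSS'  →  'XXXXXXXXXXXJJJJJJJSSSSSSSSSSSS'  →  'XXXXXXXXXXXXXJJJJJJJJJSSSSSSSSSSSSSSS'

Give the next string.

Reading off run lengths: X runs 5, 7, 9, 11, 13; J runs 1, 3, 5, 7, 9; S runs 3, 6, 9, 12, 15 — each is linear in n (n = 1, 2, …).
At n = 6 the blocks have lengths 15, 11, 18.

XXXXXXXXXXXXXXXJJJJJJJJJJJSSSSSSSSSSSSSSSSSS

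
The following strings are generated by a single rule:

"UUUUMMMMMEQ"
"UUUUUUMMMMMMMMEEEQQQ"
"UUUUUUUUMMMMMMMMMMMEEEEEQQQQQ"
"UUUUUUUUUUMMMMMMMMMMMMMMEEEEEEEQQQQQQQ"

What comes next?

UUUUUUUUUUUUMMMMMMMMMMMMMMMMMEEEEEEEEEQQQQQQQQQ

Each string has the form U^{2n+2} M^{3n+2} E^{2n-1} Q^{2n-1} (n = 1, 2, …).
Setting n = 5 gives 12, 17, 9, 9 characters in each block.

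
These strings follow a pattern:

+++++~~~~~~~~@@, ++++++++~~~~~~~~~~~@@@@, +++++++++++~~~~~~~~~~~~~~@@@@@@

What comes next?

++++++++++++++~~~~~~~~~~~~~~~~~@@@@@@@@

Reading off run lengths: + runs 5, 8, 11; ~ runs 8, 11, 14; @ runs 2, 4, 6 — each is linear in n, where the shown terms are n = 2, 3, 4.
Setting n = 5 gives 14, 17, 8 characters in each block.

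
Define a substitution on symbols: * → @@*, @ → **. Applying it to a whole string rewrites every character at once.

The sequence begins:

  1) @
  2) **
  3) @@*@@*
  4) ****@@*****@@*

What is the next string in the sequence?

Rewriting the 14 symbols of ****@@*****@@* one by one yields @@* @@* @@* @@* ** ** @@* @@* @@* @@* @@* ** ** @@*; concatenated:

@@*@@*@@*@@*****@@*@@*@@*@@*@@*****@@*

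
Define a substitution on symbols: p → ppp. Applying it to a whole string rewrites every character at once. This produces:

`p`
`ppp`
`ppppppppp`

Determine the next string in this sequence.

Expanding ppppppppp: p→ppp, p→ppp, p→ppp, p→ppp, p→ppp, p→ppp, p→ppp, p→ppp, p→ppp. Concatenated: ppp ppp ppp ppp ppp ppp ppp ppp ppp.

ppppppppppppppppppppppppppp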